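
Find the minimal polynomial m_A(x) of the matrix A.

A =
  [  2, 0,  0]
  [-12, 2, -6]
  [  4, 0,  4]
x^2 - 6*x + 8

The characteristic polynomial is χ_A(x) = (x - 4)*(x - 2)^2, so the eigenvalues are known. The minimal polynomial is
  m_A(x) = Π_λ (x − λ)^{k_λ}
where k_λ is the size of the *largest* Jordan block for λ (equivalently, the smallest k with (A − λI)^k v = 0 for every generalised eigenvector v of λ).

  λ = 2: largest Jordan block has size 1, contributing (x − 2)
  λ = 4: largest Jordan block has size 1, contributing (x − 4)

So m_A(x) = (x - 4)*(x - 2) = x^2 - 6*x + 8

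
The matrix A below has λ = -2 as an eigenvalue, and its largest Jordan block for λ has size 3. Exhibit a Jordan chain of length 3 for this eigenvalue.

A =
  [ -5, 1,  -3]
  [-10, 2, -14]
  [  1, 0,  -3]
A Jordan chain for λ = -2 of length 3:
v_1 = (-4, -24, -4)ᵀ
v_2 = (-3, -10, 1)ᵀ
v_3 = (1, 0, 0)ᵀ

Let N = A − (-2)·I. We want v_3 with N^3 v_3 = 0 but N^2 v_3 ≠ 0; then v_{j-1} := N · v_j for j = 3, …, 2.

Pick v_3 = (1, 0, 0)ᵀ.
Then v_2 = N · v_3 = (-3, -10, 1)ᵀ.
Then v_1 = N · v_2 = (-4, -24, -4)ᵀ.

Sanity check: (A − (-2)·I) v_1 = (0, 0, 0)ᵀ = 0. ✓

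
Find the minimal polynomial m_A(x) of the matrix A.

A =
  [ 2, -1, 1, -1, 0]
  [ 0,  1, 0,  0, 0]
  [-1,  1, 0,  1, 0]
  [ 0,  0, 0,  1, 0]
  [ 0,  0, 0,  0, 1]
x^2 - 2*x + 1

The characteristic polynomial is χ_A(x) = (x - 1)^5, so the eigenvalues are known. The minimal polynomial is
  m_A(x) = Π_λ (x − λ)^{k_λ}
where k_λ is the size of the *largest* Jordan block for λ (equivalently, the smallest k with (A − λI)^k v = 0 for every generalised eigenvector v of λ).

  λ = 1: largest Jordan block has size 2, contributing (x − 1)^2

So m_A(x) = (x - 1)^2 = x^2 - 2*x + 1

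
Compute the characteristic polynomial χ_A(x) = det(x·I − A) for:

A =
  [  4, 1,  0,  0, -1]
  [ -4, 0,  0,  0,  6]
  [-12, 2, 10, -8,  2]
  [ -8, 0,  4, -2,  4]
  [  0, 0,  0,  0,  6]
x^5 - 18*x^4 + 120*x^3 - 368*x^2 + 528*x - 288

Expanding det(x·I − A) (e.g. by cofactor expansion or by noting that A is similar to its Jordan form J, which has the same characteristic polynomial as A) gives
  χ_A(x) = x^5 - 18*x^4 + 120*x^3 - 368*x^2 + 528*x - 288
which factors as (x - 6)^2*(x - 2)^3. The eigenvalues (with algebraic multiplicities) are λ = 2 with multiplicity 3, λ = 6 with multiplicity 2.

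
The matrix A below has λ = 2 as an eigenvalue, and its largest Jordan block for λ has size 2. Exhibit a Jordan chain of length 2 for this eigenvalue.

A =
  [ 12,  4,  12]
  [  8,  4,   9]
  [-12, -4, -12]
A Jordan chain for λ = 2 of length 2:
v_1 = (4, 2, -4)ᵀ
v_2 = (0, 1, 0)ᵀ

Let N = A − (2)·I. We want v_2 with N^2 v_2 = 0 but N^1 v_2 ≠ 0; then v_{j-1} := N · v_j for j = 2, …, 2.

Pick v_2 = (0, 1, 0)ᵀ.
Then v_1 = N · v_2 = (4, 2, -4)ᵀ.

Sanity check: (A − (2)·I) v_1 = (0, 0, 0)ᵀ = 0. ✓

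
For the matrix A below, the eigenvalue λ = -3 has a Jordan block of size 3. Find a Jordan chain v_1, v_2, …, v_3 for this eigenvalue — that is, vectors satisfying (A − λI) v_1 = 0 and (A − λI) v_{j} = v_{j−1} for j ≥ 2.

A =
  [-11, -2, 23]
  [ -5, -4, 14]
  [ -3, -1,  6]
A Jordan chain for λ = -3 of length 3:
v_1 = (5, 3, 2)ᵀ
v_2 = (-8, -5, -3)ᵀ
v_3 = (1, 0, 0)ᵀ

Let N = A − (-3)·I. We want v_3 with N^3 v_3 = 0 but N^2 v_3 ≠ 0; then v_{j-1} := N · v_j for j = 3, …, 2.

Pick v_3 = (1, 0, 0)ᵀ.
Then v_2 = N · v_3 = (-8, -5, -3)ᵀ.
Then v_1 = N · v_2 = (5, 3, 2)ᵀ.

Sanity check: (A − (-3)·I) v_1 = (0, 0, 0)ᵀ = 0. ✓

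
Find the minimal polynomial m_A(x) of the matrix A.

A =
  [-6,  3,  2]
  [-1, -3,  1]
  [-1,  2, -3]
x^3 + 12*x^2 + 48*x + 64

The characteristic polynomial is χ_A(x) = (x + 4)^3, so the eigenvalues are known. The minimal polynomial is
  m_A(x) = Π_λ (x − λ)^{k_λ}
where k_λ is the size of the *largest* Jordan block for λ (equivalently, the smallest k with (A − λI)^k v = 0 for every generalised eigenvector v of λ).

  λ = -4: largest Jordan block has size 3, contributing (x + 4)^3

So m_A(x) = (x + 4)^3 = x^3 + 12*x^2 + 48*x + 64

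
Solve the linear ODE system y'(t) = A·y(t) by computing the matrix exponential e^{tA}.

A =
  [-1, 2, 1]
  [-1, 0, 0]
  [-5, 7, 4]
e^{tA} =
  [-3*t^2*exp(t)/2 - 2*t*exp(t) + exp(t), t^2*exp(t)/2 + 2*t*exp(t), t^2*exp(t)/2 + t*exp(t)]
  [3*t^2*exp(t)/2 - t*exp(t), -t^2*exp(t)/2 - t*exp(t) + exp(t), -t^2*exp(t)/2]
  [-6*t^2*exp(t) - 5*t*exp(t), 2*t^2*exp(t) + 7*t*exp(t), 2*t^2*exp(t) + 3*t*exp(t) + exp(t)]

Strategy: write A = P · J · P⁻¹ where J is a Jordan canonical form, so e^{tA} = P · e^{tJ} · P⁻¹, and e^{tJ} can be computed block-by-block.

A has Jordan form
J =
  [1, 1, 0]
  [0, 1, 1]
  [0, 0, 1]
(up to reordering of blocks).

Per-block formulas:
  For a 3×3 Jordan block J_3(1): exp(t · J_3(1)) = e^(1t)·(I + t·N + (t^2/2)·N^2), where N is the 3×3 nilpotent shift.

After assembling e^{tJ} and conjugating by P, we get:

e^{tA} =
  [-3*t^2*exp(t)/2 - 2*t*exp(t) + exp(t), t^2*exp(t)/2 + 2*t*exp(t), t^2*exp(t)/2 + t*exp(t)]
  [3*t^2*exp(t)/2 - t*exp(t), -t^2*exp(t)/2 - t*exp(t) + exp(t), -t^2*exp(t)/2]
  [-6*t^2*exp(t) - 5*t*exp(t), 2*t^2*exp(t) + 7*t*exp(t), 2*t^2*exp(t) + 3*t*exp(t) + exp(t)]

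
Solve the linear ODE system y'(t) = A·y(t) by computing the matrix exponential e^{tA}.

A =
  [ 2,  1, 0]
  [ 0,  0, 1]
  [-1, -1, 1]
e^{tA} =
  [t^2*exp(t)/2 + t*exp(t) + exp(t), t*exp(t), t^2*exp(t)/2]
  [-t^2*exp(t)/2, -t*exp(t) + exp(t), -t^2*exp(t)/2 + t*exp(t)]
  [-t^2*exp(t)/2 - t*exp(t), -t*exp(t), -t^2*exp(t)/2 + exp(t)]

Strategy: write A = P · J · P⁻¹ where J is a Jordan canonical form, so e^{tA} = P · e^{tJ} · P⁻¹, and e^{tJ} can be computed block-by-block.

A has Jordan form
J =
  [1, 1, 0]
  [0, 1, 1]
  [0, 0, 1]
(up to reordering of blocks).

Per-block formulas:
  For a 3×3 Jordan block J_3(1): exp(t · J_3(1)) = e^(1t)·(I + t·N + (t^2/2)·N^2), where N is the 3×3 nilpotent shift.

After assembling e^{tJ} and conjugating by P, we get:

e^{tA} =
  [t^2*exp(t)/2 + t*exp(t) + exp(t), t*exp(t), t^2*exp(t)/2]
  [-t^2*exp(t)/2, -t*exp(t) + exp(t), -t^2*exp(t)/2 + t*exp(t)]
  [-t^2*exp(t)/2 - t*exp(t), -t*exp(t), -t^2*exp(t)/2 + exp(t)]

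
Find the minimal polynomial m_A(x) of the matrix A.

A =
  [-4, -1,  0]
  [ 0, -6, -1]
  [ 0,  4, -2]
x^3 + 12*x^2 + 48*x + 64

The characteristic polynomial is χ_A(x) = (x + 4)^3, so the eigenvalues are known. The minimal polynomial is
  m_A(x) = Π_λ (x − λ)^{k_λ}
where k_λ is the size of the *largest* Jordan block for λ (equivalently, the smallest k with (A − λI)^k v = 0 for every generalised eigenvector v of λ).

  λ = -4: largest Jordan block has size 3, contributing (x + 4)^3

So m_A(x) = (x + 4)^3 = x^3 + 12*x^2 + 48*x + 64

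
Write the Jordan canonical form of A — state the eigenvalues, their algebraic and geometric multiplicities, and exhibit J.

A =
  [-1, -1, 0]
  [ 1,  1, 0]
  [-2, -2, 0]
J_2(0) ⊕ J_1(0)

The characteristic polynomial is
  det(x·I − A) = x^3

Eigenvalues and multiplicities (the geometric multiplicity of λ is n − rank(A − λI), which equals the number of Jordan blocks for λ):
  λ = 0: algebraic multiplicity = 3, geometric multiplicity = 2

Determining the block sizes for each eigenvalue:
  λ = 0: 2 blocks summing to 3 forces exactly one block of size 2 and the rest size 1 → block sizes [2, 1]

Assembling the blocks gives a Jordan form
J =
  [0, 1, 0]
  [0, 0, 0]
  [0, 0, 0]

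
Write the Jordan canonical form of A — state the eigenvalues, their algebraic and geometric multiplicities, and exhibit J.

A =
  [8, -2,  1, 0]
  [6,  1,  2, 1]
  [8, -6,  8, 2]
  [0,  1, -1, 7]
J_3(6) ⊕ J_1(6)

The characteristic polynomial is
  det(x·I − A) = x^4 - 24*x^3 + 216*x^2 - 864*x + 1296 = (x - 6)^4

Eigenvalues and multiplicities (the geometric multiplicity of λ is n − rank(A − λI), which equals the number of Jordan blocks for λ):
  λ = 6: algebraic multiplicity = 4, geometric multiplicity = 2

Determining the block sizes for each eigenvalue:
  λ = 6: with am = 4 and gm = 2, the partition is not yet determined (e.g. several partitions of 4 into 2 parts exist). Let N = A − (6)·I. Computing rank(N^1) = 2, rank(N^2) = 1, rank(N^3) = 0; the number of blocks of size ≥ j is rank(N^{j−1}) − rank(N^j), giving [2, 1, 1]. So we have 1 block(s) of size 3, 1 block(s) of size 1 → block sizes [3, 1]

Assembling the blocks gives a Jordan form
J =
  [6, 1, 0, 0]
  [0, 6, 1, 0]
  [0, 0, 6, 0]
  [0, 0, 0, 6]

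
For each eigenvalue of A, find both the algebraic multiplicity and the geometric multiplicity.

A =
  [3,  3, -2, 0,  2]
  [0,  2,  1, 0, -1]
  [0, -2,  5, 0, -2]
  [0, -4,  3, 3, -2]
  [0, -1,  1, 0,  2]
λ = 3: alg = 5, geom = 2

Step 1 — factor the characteristic polynomial to read off the algebraic multiplicities:
  χ_A(x) = (x - 3)^5

Step 2 — compute geometric multiplicities via the rank-nullity identity g(λ) = n − rank(A − λI):
  rank(A − (3)·I) = 3, so dim ker(A − (3)·I) = n − 3 = 2

Summary:
  λ = 3: algebraic multiplicity = 5, geometric multiplicity = 2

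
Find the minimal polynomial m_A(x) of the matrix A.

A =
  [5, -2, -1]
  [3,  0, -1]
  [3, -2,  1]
x^2 - 4*x + 4

The characteristic polynomial is χ_A(x) = (x - 2)^3, so the eigenvalues are known. The minimal polynomial is
  m_A(x) = Π_λ (x − λ)^{k_λ}
where k_λ is the size of the *largest* Jordan block for λ (equivalently, the smallest k with (A − λI)^k v = 0 for every generalised eigenvector v of λ).

  λ = 2: largest Jordan block has size 2, contributing (x − 2)^2

So m_A(x) = (x - 2)^2 = x^2 - 4*x + 4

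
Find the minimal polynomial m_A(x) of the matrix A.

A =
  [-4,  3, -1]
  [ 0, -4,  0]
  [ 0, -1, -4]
x^3 + 12*x^2 + 48*x + 64

The characteristic polynomial is χ_A(x) = (x + 4)^3, so the eigenvalues are known. The minimal polynomial is
  m_A(x) = Π_λ (x − λ)^{k_λ}
where k_λ is the size of the *largest* Jordan block for λ (equivalently, the smallest k with (A − λI)^k v = 0 for every generalised eigenvector v of λ).

  λ = -4: largest Jordan block has size 3, contributing (x + 4)^3

So m_A(x) = (x + 4)^3 = x^3 + 12*x^2 + 48*x + 64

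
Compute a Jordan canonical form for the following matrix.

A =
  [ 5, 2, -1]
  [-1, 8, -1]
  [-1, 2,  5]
J_2(6) ⊕ J_1(6)

The characteristic polynomial is
  det(x·I − A) = x^3 - 18*x^2 + 108*x - 216 = (x - 6)^3

Eigenvalues and multiplicities (the geometric multiplicity of λ is n − rank(A − λI), which equals the number of Jordan blocks for λ):
  λ = 6: algebraic multiplicity = 3, geometric multiplicity = 2

Determining the block sizes for each eigenvalue:
  λ = 6: 2 blocks summing to 3 forces exactly one block of size 2 and the rest size 1 → block sizes [2, 1]

Assembling the blocks gives a Jordan form
J =
  [6, 1, 0]
  [0, 6, 0]
  [0, 0, 6]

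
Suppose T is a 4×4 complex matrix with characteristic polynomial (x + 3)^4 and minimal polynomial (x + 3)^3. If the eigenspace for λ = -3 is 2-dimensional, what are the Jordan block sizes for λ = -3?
Block sizes for λ = -3: [3, 1]

Step 1 — from the characteristic polynomial, algebraic multiplicity of λ = -3 is 4. From dim ker(T − (-3)·I) = 2, there are exactly 2 Jordan blocks for λ = -3.
Step 2 — from the minimal polynomial, the factor (x + 3)^3 tells us the largest block for λ = -3 has size 3.
Step 3 — with total size 4, 2 blocks, and largest block 3, the block sizes (in nonincreasing order) are [3, 1].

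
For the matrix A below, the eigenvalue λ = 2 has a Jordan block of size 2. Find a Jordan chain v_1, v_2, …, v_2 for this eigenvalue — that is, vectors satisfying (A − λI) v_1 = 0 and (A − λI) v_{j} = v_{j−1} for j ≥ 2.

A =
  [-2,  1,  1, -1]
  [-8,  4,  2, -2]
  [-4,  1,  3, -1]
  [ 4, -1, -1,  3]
A Jordan chain for λ = 2 of length 2:
v_1 = (-4, -8, -4, 4)ᵀ
v_2 = (1, 0, 0, 0)ᵀ

Let N = A − (2)·I. We want v_2 with N^2 v_2 = 0 but N^1 v_2 ≠ 0; then v_{j-1} := N · v_j for j = 2, …, 2.

Pick v_2 = (1, 0, 0, 0)ᵀ.
Then v_1 = N · v_2 = (-4, -8, -4, 4)ᵀ.

Sanity check: (A − (2)·I) v_1 = (0, 0, 0, 0)ᵀ = 0. ✓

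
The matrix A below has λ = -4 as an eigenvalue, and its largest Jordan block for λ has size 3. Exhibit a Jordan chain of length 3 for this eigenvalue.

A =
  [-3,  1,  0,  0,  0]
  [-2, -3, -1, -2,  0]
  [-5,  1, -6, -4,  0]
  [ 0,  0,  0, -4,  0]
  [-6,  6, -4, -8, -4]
A Jordan chain for λ = -4 of length 3:
v_1 = (-1, 1, 3, 0, 2)ᵀ
v_2 = (1, -2, -5, 0, -6)ᵀ
v_3 = (1, 0, 0, 0, 0)ᵀ

Let N = A − (-4)·I. We want v_3 with N^3 v_3 = 0 but N^2 v_3 ≠ 0; then v_{j-1} := N · v_j for j = 3, …, 2.

Pick v_3 = (1, 0, 0, 0, 0)ᵀ.
Then v_2 = N · v_3 = (1, -2, -5, 0, -6)ᵀ.
Then v_1 = N · v_2 = (-1, 1, 3, 0, 2)ᵀ.

Sanity check: (A − (-4)·I) v_1 = (0, 0, 0, 0, 0)ᵀ = 0. ✓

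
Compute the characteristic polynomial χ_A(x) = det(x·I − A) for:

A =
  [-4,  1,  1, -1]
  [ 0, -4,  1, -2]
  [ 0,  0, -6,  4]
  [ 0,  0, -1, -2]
x^4 + 16*x^3 + 96*x^2 + 256*x + 256

Expanding det(x·I − A) (e.g. by cofactor expansion or by noting that A is similar to its Jordan form J, which has the same characteristic polynomial as A) gives
  χ_A(x) = x^4 + 16*x^3 + 96*x^2 + 256*x + 256
which factors as (x + 4)^4. The eigenvalues (with algebraic multiplicities) are λ = -4 with multiplicity 4.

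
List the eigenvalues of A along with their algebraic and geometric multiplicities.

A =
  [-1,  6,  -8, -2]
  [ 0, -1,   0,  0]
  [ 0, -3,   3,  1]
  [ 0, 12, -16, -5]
λ = -1: alg = 4, geom = 3

Step 1 — factor the characteristic polynomial to read off the algebraic multiplicities:
  χ_A(x) = (x + 1)^4

Step 2 — compute geometric multiplicities via the rank-nullity identity g(λ) = n − rank(A − λI):
  rank(A − (-1)·I) = 1, so dim ker(A − (-1)·I) = n − 1 = 3

Summary:
  λ = -1: algebraic multiplicity = 4, geometric multiplicity = 3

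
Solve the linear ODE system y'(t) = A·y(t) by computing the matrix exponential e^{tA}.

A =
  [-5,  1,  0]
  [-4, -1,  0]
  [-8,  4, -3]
e^{tA} =
  [-2*t*exp(-3*t) + exp(-3*t), t*exp(-3*t), 0]
  [-4*t*exp(-3*t), 2*t*exp(-3*t) + exp(-3*t), 0]
  [-8*t*exp(-3*t), 4*t*exp(-3*t), exp(-3*t)]

Strategy: write A = P · J · P⁻¹ where J is a Jordan canonical form, so e^{tA} = P · e^{tJ} · P⁻¹, and e^{tJ} can be computed block-by-block.

A has Jordan form
J =
  [-3,  1,  0]
  [ 0, -3,  0]
  [ 0,  0, -3]
(up to reordering of blocks).

Per-block formulas:
  For a 1×1 block at λ = -3: exp(t · [-3]) = [e^(-3t)].
  For a 2×2 Jordan block J_2(-3): exp(t · J_2(-3)) = e^(-3t)·(I + t·N), where N is the 2×2 nilpotent shift.

After assembling e^{tJ} and conjugating by P, we get:

e^{tA} =
  [-2*t*exp(-3*t) + exp(-3*t), t*exp(-3*t), 0]
  [-4*t*exp(-3*t), 2*t*exp(-3*t) + exp(-3*t), 0]
  [-8*t*exp(-3*t), 4*t*exp(-3*t), exp(-3*t)]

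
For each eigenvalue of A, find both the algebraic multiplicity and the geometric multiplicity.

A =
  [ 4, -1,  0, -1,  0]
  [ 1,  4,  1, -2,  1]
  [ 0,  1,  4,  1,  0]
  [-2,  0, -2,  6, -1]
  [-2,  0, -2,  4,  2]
λ = 4: alg = 5, geom = 2

Step 1 — factor the characteristic polynomial to read off the algebraic multiplicities:
  χ_A(x) = (x - 4)^5

Step 2 — compute geometric multiplicities via the rank-nullity identity g(λ) = n − rank(A − λI):
  rank(A − (4)·I) = 3, so dim ker(A − (4)·I) = n − 3 = 2

Summary:
  λ = 4: algebraic multiplicity = 5, geometric multiplicity = 2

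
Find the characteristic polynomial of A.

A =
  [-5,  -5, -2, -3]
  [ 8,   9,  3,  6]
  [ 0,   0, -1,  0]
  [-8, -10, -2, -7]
x^4 + 4*x^3 + 6*x^2 + 4*x + 1

Expanding det(x·I − A) (e.g. by cofactor expansion or by noting that A is similar to its Jordan form J, which has the same characteristic polynomial as A) gives
  χ_A(x) = x^4 + 4*x^3 + 6*x^2 + 4*x + 1
which factors as (x + 1)^4. The eigenvalues (with algebraic multiplicities) are λ = -1 with multiplicity 4.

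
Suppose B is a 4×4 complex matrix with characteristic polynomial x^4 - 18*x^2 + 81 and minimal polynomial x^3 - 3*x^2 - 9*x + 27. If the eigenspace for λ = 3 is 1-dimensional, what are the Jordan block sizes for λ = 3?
Block sizes for λ = 3: [2]

Step 1 — from the characteristic polynomial, algebraic multiplicity of λ = 3 is 2. From dim ker(B − (3)·I) = 1, there are exactly 1 Jordan blocks for λ = 3.
Step 2 — from the minimal polynomial, the factor (x − 3)^2 tells us the largest block for λ = 3 has size 2.
Step 3 — with total size 2, 1 blocks, and largest block 2, the block sizes (in nonincreasing order) are [2].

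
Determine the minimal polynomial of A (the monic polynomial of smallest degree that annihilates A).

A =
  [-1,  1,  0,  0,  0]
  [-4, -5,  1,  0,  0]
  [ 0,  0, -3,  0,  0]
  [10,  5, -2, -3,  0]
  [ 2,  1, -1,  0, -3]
x^3 + 9*x^2 + 27*x + 27

The characteristic polynomial is χ_A(x) = (x + 3)^5, so the eigenvalues are known. The minimal polynomial is
  m_A(x) = Π_λ (x − λ)^{k_λ}
where k_λ is the size of the *largest* Jordan block for λ (equivalently, the smallest k with (A − λI)^k v = 0 for every generalised eigenvector v of λ).

  λ = -3: largest Jordan block has size 3, contributing (x + 3)^3

So m_A(x) = (x + 3)^3 = x^3 + 9*x^2 + 27*x + 27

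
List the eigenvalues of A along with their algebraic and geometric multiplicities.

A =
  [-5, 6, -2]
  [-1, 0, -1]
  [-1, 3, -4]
λ = -3: alg = 3, geom = 2

Step 1 — factor the characteristic polynomial to read off the algebraic multiplicities:
  χ_A(x) = (x + 3)^3

Step 2 — compute geometric multiplicities via the rank-nullity identity g(λ) = n − rank(A − λI):
  rank(A − (-3)·I) = 1, so dim ker(A − (-3)·I) = n − 1 = 2

Summary:
  λ = -3: algebraic multiplicity = 3, geometric multiplicity = 2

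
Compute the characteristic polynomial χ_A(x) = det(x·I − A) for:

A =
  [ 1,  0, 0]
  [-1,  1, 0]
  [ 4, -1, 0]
x^3 - 2*x^2 + x

Expanding det(x·I − A) (e.g. by cofactor expansion or by noting that A is similar to its Jordan form J, which has the same characteristic polynomial as A) gives
  χ_A(x) = x^3 - 2*x^2 + x
which factors as x*(x - 1)^2. The eigenvalues (with algebraic multiplicities) are λ = 0 with multiplicity 1, λ = 1 with multiplicity 2.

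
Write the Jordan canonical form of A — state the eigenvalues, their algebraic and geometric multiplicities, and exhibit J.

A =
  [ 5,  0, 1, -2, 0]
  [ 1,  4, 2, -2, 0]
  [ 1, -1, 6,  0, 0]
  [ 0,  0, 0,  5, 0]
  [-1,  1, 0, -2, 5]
J_3(5) ⊕ J_1(5) ⊕ J_1(5)

The characteristic polynomial is
  det(x·I − A) = x^5 - 25*x^4 + 250*x^3 - 1250*x^2 + 3125*x - 3125 = (x - 5)^5

Eigenvalues and multiplicities (the geometric multiplicity of λ is n − rank(A − λI), which equals the number of Jordan blocks for λ):
  λ = 5: algebraic multiplicity = 5, geometric multiplicity = 3

Determining the block sizes for each eigenvalue:
  λ = 5: with am = 5 and gm = 3, the partition is not yet determined (e.g. several partitions of 5 into 3 parts exist). Let N = A − (5)·I. Computing rank(N^1) = 2, rank(N^2) = 1, rank(N^3) = 0; the number of blocks of size ≥ j is rank(N^{j−1}) − rank(N^j), giving [3, 1, 1]. So we have 1 block(s) of size 3, 2 block(s) of size 1 → block sizes [3, 1, 1]

Assembling the blocks gives a Jordan form
J =
  [5, 1, 0, 0, 0]
  [0, 5, 1, 0, 0]
  [0, 0, 5, 0, 0]
  [0, 0, 0, 5, 0]
  [0, 0, 0, 0, 5]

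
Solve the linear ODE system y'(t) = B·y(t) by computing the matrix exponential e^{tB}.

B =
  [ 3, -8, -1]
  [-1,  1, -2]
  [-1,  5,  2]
e^{tB} =
  [5*t^2*exp(2*t) + t*exp(2*t) + exp(2*t), -5*t^2*exp(2*t)/2 - 8*t*exp(2*t), 15*t^2*exp(2*t)/2 - t*exp(2*t)]
  [t^2*exp(2*t) - t*exp(2*t), -t^2*exp(2*t)/2 - t*exp(2*t) + exp(2*t), 3*t^2*exp(2*t)/2 - 2*t*exp(2*t)]
  [-3*t^2*exp(2*t) - t*exp(2*t), 3*t^2*exp(2*t)/2 + 5*t*exp(2*t), -9*t^2*exp(2*t)/2 + exp(2*t)]

Strategy: write B = P · J · P⁻¹ where J is a Jordan canonical form, so e^{tB} = P · e^{tJ} · P⁻¹, and e^{tJ} can be computed block-by-block.

B has Jordan form
J =
  [2, 1, 0]
  [0, 2, 1]
  [0, 0, 2]
(up to reordering of blocks).

Per-block formulas:
  For a 3×3 Jordan block J_3(2): exp(t · J_3(2)) = e^(2t)·(I + t·N + (t^2/2)·N^2), where N is the 3×3 nilpotent shift.

After assembling e^{tJ} and conjugating by P, we get:

e^{tB} =
  [5*t^2*exp(2*t) + t*exp(2*t) + exp(2*t), -5*t^2*exp(2*t)/2 - 8*t*exp(2*t), 15*t^2*exp(2*t)/2 - t*exp(2*t)]
  [t^2*exp(2*t) - t*exp(2*t), -t^2*exp(2*t)/2 - t*exp(2*t) + exp(2*t), 3*t^2*exp(2*t)/2 - 2*t*exp(2*t)]
  [-3*t^2*exp(2*t) - t*exp(2*t), 3*t^2*exp(2*t)/2 + 5*t*exp(2*t), -9*t^2*exp(2*t)/2 + exp(2*t)]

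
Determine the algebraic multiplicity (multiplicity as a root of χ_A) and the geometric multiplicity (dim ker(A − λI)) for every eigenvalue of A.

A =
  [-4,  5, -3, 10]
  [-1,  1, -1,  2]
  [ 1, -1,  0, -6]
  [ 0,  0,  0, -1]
λ = -1: alg = 4, geom = 2

Step 1 — factor the characteristic polynomial to read off the algebraic multiplicities:
  χ_A(x) = (x + 1)^4

Step 2 — compute geometric multiplicities via the rank-nullity identity g(λ) = n − rank(A − λI):
  rank(A − (-1)·I) = 2, so dim ker(A − (-1)·I) = n − 2 = 2

Summary:
  λ = -1: algebraic multiplicity = 4, geometric multiplicity = 2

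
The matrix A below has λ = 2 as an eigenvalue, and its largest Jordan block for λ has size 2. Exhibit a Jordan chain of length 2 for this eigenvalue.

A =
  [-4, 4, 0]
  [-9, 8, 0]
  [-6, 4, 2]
A Jordan chain for λ = 2 of length 2:
v_1 = (-6, -9, -6)ᵀ
v_2 = (1, 0, 0)ᵀ

Let N = A − (2)·I. We want v_2 with N^2 v_2 = 0 but N^1 v_2 ≠ 0; then v_{j-1} := N · v_j for j = 2, …, 2.

Pick v_2 = (1, 0, 0)ᵀ.
Then v_1 = N · v_2 = (-6, -9, -6)ᵀ.

Sanity check: (A − (2)·I) v_1 = (0, 0, 0)ᵀ = 0. ✓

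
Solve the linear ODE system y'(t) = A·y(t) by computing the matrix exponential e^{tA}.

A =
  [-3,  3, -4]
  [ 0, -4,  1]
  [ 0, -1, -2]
e^{tA} =
  [exp(-3*t), t^2*exp(-3*t)/2 + 3*t*exp(-3*t), -t^2*exp(-3*t)/2 - 4*t*exp(-3*t)]
  [0, -t*exp(-3*t) + exp(-3*t), t*exp(-3*t)]
  [0, -t*exp(-3*t), t*exp(-3*t) + exp(-3*t)]

Strategy: write A = P · J · P⁻¹ where J is a Jordan canonical form, so e^{tA} = P · e^{tJ} · P⁻¹, and e^{tJ} can be computed block-by-block.

A has Jordan form
J =
  [-3,  1,  0]
  [ 0, -3,  1]
  [ 0,  0, -3]
(up to reordering of blocks).

Per-block formulas:
  For a 3×3 Jordan block J_3(-3): exp(t · J_3(-3)) = e^(-3t)·(I + t·N + (t^2/2)·N^2), where N is the 3×3 nilpotent shift.

After assembling e^{tJ} and conjugating by P, we get:

e^{tA} =
  [exp(-3*t), t^2*exp(-3*t)/2 + 3*t*exp(-3*t), -t^2*exp(-3*t)/2 - 4*t*exp(-3*t)]
  [0, -t*exp(-3*t) + exp(-3*t), t*exp(-3*t)]
  [0, -t*exp(-3*t), t*exp(-3*t) + exp(-3*t)]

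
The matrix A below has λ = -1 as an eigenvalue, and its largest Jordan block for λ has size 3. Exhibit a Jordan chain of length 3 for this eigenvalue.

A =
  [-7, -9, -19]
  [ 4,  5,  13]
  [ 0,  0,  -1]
A Jordan chain for λ = -1 of length 3:
v_1 = (-3, 2, 0)ᵀ
v_2 = (-19, 13, 0)ᵀ
v_3 = (0, 0, 1)ᵀ

Let N = A − (-1)·I. We want v_3 with N^3 v_3 = 0 but N^2 v_3 ≠ 0; then v_{j-1} := N · v_j for j = 3, …, 2.

Pick v_3 = (0, 0, 1)ᵀ.
Then v_2 = N · v_3 = (-19, 13, 0)ᵀ.
Then v_1 = N · v_2 = (-3, 2, 0)ᵀ.

Sanity check: (A − (-1)·I) v_1 = (0, 0, 0)ᵀ = 0. ✓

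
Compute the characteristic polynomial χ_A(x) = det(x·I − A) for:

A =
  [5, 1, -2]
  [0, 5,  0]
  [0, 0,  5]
x^3 - 15*x^2 + 75*x - 125

Expanding det(x·I − A) (e.g. by cofactor expansion or by noting that A is similar to its Jordan form J, which has the same characteristic polynomial as A) gives
  χ_A(x) = x^3 - 15*x^2 + 75*x - 125
which factors as (x - 5)^3. The eigenvalues (with algebraic multiplicities) are λ = 5 with multiplicity 3.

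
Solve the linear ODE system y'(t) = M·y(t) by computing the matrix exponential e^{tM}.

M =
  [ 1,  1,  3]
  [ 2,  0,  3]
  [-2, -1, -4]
e^{tM} =
  [2*t*exp(-t) + exp(-t), t*exp(-t), 3*t*exp(-t)]
  [2*t*exp(-t), t*exp(-t) + exp(-t), 3*t*exp(-t)]
  [-2*t*exp(-t), -t*exp(-t), -3*t*exp(-t) + exp(-t)]

Strategy: write M = P · J · P⁻¹ where J is a Jordan canonical form, so e^{tM} = P · e^{tJ} · P⁻¹, and e^{tJ} can be computed block-by-block.

M has Jordan form
J =
  [-1,  1,  0]
  [ 0, -1,  0]
  [ 0,  0, -1]
(up to reordering of blocks).

Per-block formulas:
  For a 2×2 Jordan block J_2(-1): exp(t · J_2(-1)) = e^(-1t)·(I + t·N), where N is the 2×2 nilpotent shift.
  For a 1×1 block at λ = -1: exp(t · [-1]) = [e^(-1t)].

After assembling e^{tJ} and conjugating by P, we get:

e^{tM} =
  [2*t*exp(-t) + exp(-t), t*exp(-t), 3*t*exp(-t)]
  [2*t*exp(-t), t*exp(-t) + exp(-t), 3*t*exp(-t)]
  [-2*t*exp(-t), -t*exp(-t), -3*t*exp(-t) + exp(-t)]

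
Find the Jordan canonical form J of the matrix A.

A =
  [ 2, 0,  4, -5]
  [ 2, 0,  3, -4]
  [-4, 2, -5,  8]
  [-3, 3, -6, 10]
J_3(1) ⊕ J_1(4)

The characteristic polynomial is
  det(x·I − A) = x^4 - 7*x^3 + 15*x^2 - 13*x + 4 = (x - 4)*(x - 1)^3

Eigenvalues and multiplicities (the geometric multiplicity of λ is n − rank(A − λI), which equals the number of Jordan blocks for λ):
  λ = 1: algebraic multiplicity = 3, geometric multiplicity = 1
  λ = 4: algebraic multiplicity = 1, geometric multiplicity = 1

Determining the block sizes for each eigenvalue:
  λ = 1: one block (gm = 1), so the single block has size am = 3 → block sizes [3]
  λ = 4: one block (gm = 1), so the single block has size am = 1 → block sizes [1]

Assembling the blocks gives a Jordan form
J =
  [1, 1, 0, 0]
  [0, 1, 1, 0]
  [0, 0, 1, 0]
  [0, 0, 0, 4]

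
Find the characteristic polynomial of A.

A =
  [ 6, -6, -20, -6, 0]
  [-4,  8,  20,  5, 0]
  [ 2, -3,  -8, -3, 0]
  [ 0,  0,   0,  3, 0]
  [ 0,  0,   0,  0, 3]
x^5 - 12*x^4 + 57*x^3 - 134*x^2 + 156*x - 72

Expanding det(x·I − A) (e.g. by cofactor expansion or by noting that A is similar to its Jordan form J, which has the same characteristic polynomial as A) gives
  χ_A(x) = x^5 - 12*x^4 + 57*x^3 - 134*x^2 + 156*x - 72
which factors as (x - 3)^2*(x - 2)^3. The eigenvalues (with algebraic multiplicities) are λ = 2 with multiplicity 3, λ = 3 with multiplicity 2.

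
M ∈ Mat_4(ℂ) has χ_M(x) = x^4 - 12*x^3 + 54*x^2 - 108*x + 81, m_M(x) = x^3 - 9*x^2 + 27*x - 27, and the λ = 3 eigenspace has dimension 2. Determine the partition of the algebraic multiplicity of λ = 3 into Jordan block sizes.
Block sizes for λ = 3: [3, 1]

Step 1 — from the characteristic polynomial, algebraic multiplicity of λ = 3 is 4. From dim ker(M − (3)·I) = 2, there are exactly 2 Jordan blocks for λ = 3.
Step 2 — from the minimal polynomial, the factor (x − 3)^3 tells us the largest block for λ = 3 has size 3.
Step 3 — with total size 4, 2 blocks, and largest block 3, the block sizes (in nonincreasing order) are [3, 1].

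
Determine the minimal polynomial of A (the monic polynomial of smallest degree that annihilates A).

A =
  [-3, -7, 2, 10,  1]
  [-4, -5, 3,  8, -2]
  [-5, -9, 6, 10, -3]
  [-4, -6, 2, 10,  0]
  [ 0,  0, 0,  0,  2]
x^3 - 6*x^2 + 12*x - 8

The characteristic polynomial is χ_A(x) = (x - 2)^5, so the eigenvalues are known. The minimal polynomial is
  m_A(x) = Π_λ (x − λ)^{k_λ}
where k_λ is the size of the *largest* Jordan block for λ (equivalently, the smallest k with (A − λI)^k v = 0 for every generalised eigenvector v of λ).

  λ = 2: largest Jordan block has size 3, contributing (x − 2)^3

So m_A(x) = (x - 2)^3 = x^3 - 6*x^2 + 12*x - 8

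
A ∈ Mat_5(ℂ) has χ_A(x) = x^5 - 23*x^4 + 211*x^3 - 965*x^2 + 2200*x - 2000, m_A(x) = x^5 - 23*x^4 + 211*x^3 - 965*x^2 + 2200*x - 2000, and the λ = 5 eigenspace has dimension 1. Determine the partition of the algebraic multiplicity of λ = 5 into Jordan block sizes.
Block sizes for λ = 5: [3]

Step 1 — from the characteristic polynomial, algebraic multiplicity of λ = 5 is 3. From dim ker(A − (5)·I) = 1, there are exactly 1 Jordan blocks for λ = 5.
Step 2 — from the minimal polynomial, the factor (x − 5)^3 tells us the largest block for λ = 5 has size 3.
Step 3 — with total size 3, 1 blocks, and largest block 3, the block sizes (in nonincreasing order) are [3].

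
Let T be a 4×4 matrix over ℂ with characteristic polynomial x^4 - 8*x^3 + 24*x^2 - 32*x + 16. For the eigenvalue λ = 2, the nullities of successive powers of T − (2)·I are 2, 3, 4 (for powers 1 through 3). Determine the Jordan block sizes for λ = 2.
Block sizes for λ = 2: [3, 1]

From the dimensions of kernels of powers, the number of Jordan blocks of size at least j is d_j − d_{j−1} where d_j = dim ker(N^j) (with d_0 = 0). Computing the differences gives [2, 1, 1].
The number of blocks of size exactly k is (#blocks of size ≥ k) − (#blocks of size ≥ k + 1), so the partition is: 1 block(s) of size 1, 1 block(s) of size 3.
In nonincreasing order the block sizes are [3, 1].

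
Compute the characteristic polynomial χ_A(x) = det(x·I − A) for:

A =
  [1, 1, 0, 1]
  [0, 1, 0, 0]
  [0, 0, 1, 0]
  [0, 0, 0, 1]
x^4 - 4*x^3 + 6*x^2 - 4*x + 1

Expanding det(x·I − A) (e.g. by cofactor expansion or by noting that A is similar to its Jordan form J, which has the same characteristic polynomial as A) gives
  χ_A(x) = x^4 - 4*x^3 + 6*x^2 - 4*x + 1
which factors as (x - 1)^4. The eigenvalues (with algebraic multiplicities) are λ = 1 with multiplicity 4.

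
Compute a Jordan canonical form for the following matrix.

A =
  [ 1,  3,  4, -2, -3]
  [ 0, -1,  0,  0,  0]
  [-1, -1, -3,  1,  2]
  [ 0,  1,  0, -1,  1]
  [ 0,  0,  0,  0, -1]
J_2(-1) ⊕ J_2(-1) ⊕ J_1(-1)

The characteristic polynomial is
  det(x·I − A) = x^5 + 5*x^4 + 10*x^3 + 10*x^2 + 5*x + 1 = (x + 1)^5

Eigenvalues and multiplicities (the geometric multiplicity of λ is n − rank(A − λI), which equals the number of Jordan blocks for λ):
  λ = -1: algebraic multiplicity = 5, geometric multiplicity = 3

Determining the block sizes for each eigenvalue:
  λ = -1: with am = 5 and gm = 3, the partition is not yet determined (e.g. several partitions of 5 into 3 parts exist). Let N = A − (-1)·I. Computing rank(N^1) = 2, rank(N^2) = 0; the number of blocks of size ≥ j is rank(N^{j−1}) − rank(N^j), giving [3, 2]. So we have 2 block(s) of size 2, 1 block(s) of size 1 → block sizes [2, 2, 1]

Assembling the blocks gives a Jordan form
J =
  [-1,  1,  0,  0,  0]
  [ 0, -1,  0,  0,  0]
  [ 0,  0, -1,  1,  0]
  [ 0,  0,  0, -1,  0]
  [ 0,  0,  0,  0, -1]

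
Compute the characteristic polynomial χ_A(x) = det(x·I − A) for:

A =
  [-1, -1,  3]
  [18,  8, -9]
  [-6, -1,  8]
x^3 - 15*x^2 + 75*x - 125

Expanding det(x·I − A) (e.g. by cofactor expansion or by noting that A is similar to its Jordan form J, which has the same characteristic polynomial as A) gives
  χ_A(x) = x^3 - 15*x^2 + 75*x - 125
which factors as (x - 5)^3. The eigenvalues (with algebraic multiplicities) are λ = 5 with multiplicity 3.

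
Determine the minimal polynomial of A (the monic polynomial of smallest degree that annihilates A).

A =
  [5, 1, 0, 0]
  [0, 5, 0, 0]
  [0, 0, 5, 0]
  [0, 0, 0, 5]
x^2 - 10*x + 25

The characteristic polynomial is χ_A(x) = (x - 5)^4, so the eigenvalues are known. The minimal polynomial is
  m_A(x) = Π_λ (x − λ)^{k_λ}
where k_λ is the size of the *largest* Jordan block for λ (equivalently, the smallest k with (A − λI)^k v = 0 for every generalised eigenvector v of λ).

  λ = 5: largest Jordan block has size 2, contributing (x − 5)^2

So m_A(x) = (x - 5)^2 = x^2 - 10*x + 25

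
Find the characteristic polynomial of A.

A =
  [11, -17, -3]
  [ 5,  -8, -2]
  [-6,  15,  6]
x^3 - 9*x^2 + 27*x - 27

Expanding det(x·I − A) (e.g. by cofactor expansion or by noting that A is similar to its Jordan form J, which has the same characteristic polynomial as A) gives
  χ_A(x) = x^3 - 9*x^2 + 27*x - 27
which factors as (x - 3)^3. The eigenvalues (with algebraic multiplicities) are λ = 3 with multiplicity 3.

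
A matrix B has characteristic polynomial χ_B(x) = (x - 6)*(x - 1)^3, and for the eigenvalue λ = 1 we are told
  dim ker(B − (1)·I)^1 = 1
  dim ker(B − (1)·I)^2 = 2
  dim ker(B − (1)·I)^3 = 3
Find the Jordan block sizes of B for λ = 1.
Block sizes for λ = 1: [3]

From the dimensions of kernels of powers, the number of Jordan blocks of size at least j is d_j − d_{j−1} where d_j = dim ker(N^j) (with d_0 = 0). Computing the differences gives [1, 1, 1].
The number of blocks of size exactly k is (#blocks of size ≥ k) − (#blocks of size ≥ k + 1), so the partition is: 1 block(s) of size 3.
In nonincreasing order the block sizes are [3].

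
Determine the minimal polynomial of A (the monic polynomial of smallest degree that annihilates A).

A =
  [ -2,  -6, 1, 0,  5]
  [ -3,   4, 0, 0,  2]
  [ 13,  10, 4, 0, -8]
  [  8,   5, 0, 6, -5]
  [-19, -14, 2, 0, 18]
x^3 - 18*x^2 + 108*x - 216

The characteristic polynomial is χ_A(x) = (x - 6)^5, so the eigenvalues are known. The minimal polynomial is
  m_A(x) = Π_λ (x − λ)^{k_λ}
where k_λ is the size of the *largest* Jordan block for λ (equivalently, the smallest k with (A − λI)^k v = 0 for every generalised eigenvector v of λ).

  λ = 6: largest Jordan block has size 3, contributing (x − 6)^3

So m_A(x) = (x - 6)^3 = x^3 - 18*x^2 + 108*x - 216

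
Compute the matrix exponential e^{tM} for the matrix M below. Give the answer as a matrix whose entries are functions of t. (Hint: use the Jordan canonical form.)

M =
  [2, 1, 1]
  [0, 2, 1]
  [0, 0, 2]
e^{tM} =
  [exp(2*t), t*exp(2*t), t^2*exp(2*t)/2 + t*exp(2*t)]
  [0, exp(2*t), t*exp(2*t)]
  [0, 0, exp(2*t)]

Strategy: write M = P · J · P⁻¹ where J is a Jordan canonical form, so e^{tM} = P · e^{tJ} · P⁻¹, and e^{tJ} can be computed block-by-block.

M has Jordan form
J =
  [2, 1, 0]
  [0, 2, 1]
  [0, 0, 2]
(up to reordering of blocks).

Per-block formulas:
  For a 3×3 Jordan block J_3(2): exp(t · J_3(2)) = e^(2t)·(I + t·N + (t^2/2)·N^2), where N is the 3×3 nilpotent shift.

After assembling e^{tJ} and conjugating by P, we get:

e^{tM} =
  [exp(2*t), t*exp(2*t), t^2*exp(2*t)/2 + t*exp(2*t)]
  [0, exp(2*t), t*exp(2*t)]
  [0, 0, exp(2*t)]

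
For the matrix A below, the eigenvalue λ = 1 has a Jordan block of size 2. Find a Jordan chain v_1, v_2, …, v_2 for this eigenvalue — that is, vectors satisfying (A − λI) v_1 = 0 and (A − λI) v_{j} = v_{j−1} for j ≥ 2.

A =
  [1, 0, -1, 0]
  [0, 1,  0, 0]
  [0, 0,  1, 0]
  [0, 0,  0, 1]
A Jordan chain for λ = 1 of length 2:
v_1 = (-1, 0, 0, 0)ᵀ
v_2 = (0, 0, 1, 0)ᵀ

Let N = A − (1)·I. We want v_2 with N^2 v_2 = 0 but N^1 v_2 ≠ 0; then v_{j-1} := N · v_j for j = 2, …, 2.

Pick v_2 = (0, 0, 1, 0)ᵀ.
Then v_1 = N · v_2 = (-1, 0, 0, 0)ᵀ.

Sanity check: (A − (1)·I) v_1 = (0, 0, 0, 0)ᵀ = 0. ✓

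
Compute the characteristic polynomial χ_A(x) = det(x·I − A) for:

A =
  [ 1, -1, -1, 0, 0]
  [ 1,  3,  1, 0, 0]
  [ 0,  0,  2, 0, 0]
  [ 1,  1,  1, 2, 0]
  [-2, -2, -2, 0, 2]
x^5 - 10*x^4 + 40*x^3 - 80*x^2 + 80*x - 32

Expanding det(x·I − A) (e.g. by cofactor expansion or by noting that A is similar to its Jordan form J, which has the same characteristic polynomial as A) gives
  χ_A(x) = x^5 - 10*x^4 + 40*x^3 - 80*x^2 + 80*x - 32
which factors as (x - 2)^5. The eigenvalues (with algebraic multiplicities) are λ = 2 with multiplicity 5.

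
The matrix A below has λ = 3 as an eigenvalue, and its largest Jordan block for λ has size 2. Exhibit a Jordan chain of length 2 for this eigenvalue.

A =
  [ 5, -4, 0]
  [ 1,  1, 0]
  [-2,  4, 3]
A Jordan chain for λ = 3 of length 2:
v_1 = (2, 1, -2)ᵀ
v_2 = (1, 0, 0)ᵀ

Let N = A − (3)·I. We want v_2 with N^2 v_2 = 0 but N^1 v_2 ≠ 0; then v_{j-1} := N · v_j for j = 2, …, 2.

Pick v_2 = (1, 0, 0)ᵀ.
Then v_1 = N · v_2 = (2, 1, -2)ᵀ.

Sanity check: (A − (3)·I) v_1 = (0, 0, 0)ᵀ = 0. ✓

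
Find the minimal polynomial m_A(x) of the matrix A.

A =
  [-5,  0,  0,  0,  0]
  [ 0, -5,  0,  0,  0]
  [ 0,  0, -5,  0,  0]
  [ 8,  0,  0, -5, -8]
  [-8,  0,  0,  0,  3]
x^2 + 2*x - 15

The characteristic polynomial is χ_A(x) = (x - 3)*(x + 5)^4, so the eigenvalues are known. The minimal polynomial is
  m_A(x) = Π_λ (x − λ)^{k_λ}
where k_λ is the size of the *largest* Jordan block for λ (equivalently, the smallest k with (A − λI)^k v = 0 for every generalised eigenvector v of λ).

  λ = -5: largest Jordan block has size 1, contributing (x + 5)
  λ = 3: largest Jordan block has size 1, contributing (x − 3)

So m_A(x) = (x - 3)*(x + 5) = x^2 + 2*x - 15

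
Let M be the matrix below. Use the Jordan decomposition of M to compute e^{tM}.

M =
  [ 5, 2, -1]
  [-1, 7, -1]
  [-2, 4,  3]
e^{tM} =
  [exp(5*t), 2*t*exp(5*t), -t*exp(5*t)]
  [-t*exp(5*t), -t^2*exp(5*t) + 2*t*exp(5*t) + exp(5*t), t^2*exp(5*t)/2 - t*exp(5*t)]
  [-2*t*exp(5*t), -2*t^2*exp(5*t) + 4*t*exp(5*t), t^2*exp(5*t) - 2*t*exp(5*t) + exp(5*t)]

Strategy: write M = P · J · P⁻¹ where J is a Jordan canonical form, so e^{tM} = P · e^{tJ} · P⁻¹, and e^{tJ} can be computed block-by-block.

M has Jordan form
J =
  [5, 1, 0]
  [0, 5, 1]
  [0, 0, 5]
(up to reordering of blocks).

Per-block formulas:
  For a 3×3 Jordan block J_3(5): exp(t · J_3(5)) = e^(5t)·(I + t·N + (t^2/2)·N^2), where N is the 3×3 nilpotent shift.

After assembling e^{tJ} and conjugating by P, we get:

e^{tM} =
  [exp(5*t), 2*t*exp(5*t), -t*exp(5*t)]
  [-t*exp(5*t), -t^2*exp(5*t) + 2*t*exp(5*t) + exp(5*t), t^2*exp(5*t)/2 - t*exp(5*t)]
  [-2*t*exp(5*t), -2*t^2*exp(5*t) + 4*t*exp(5*t), t^2*exp(5*t) - 2*t*exp(5*t) + exp(5*t)]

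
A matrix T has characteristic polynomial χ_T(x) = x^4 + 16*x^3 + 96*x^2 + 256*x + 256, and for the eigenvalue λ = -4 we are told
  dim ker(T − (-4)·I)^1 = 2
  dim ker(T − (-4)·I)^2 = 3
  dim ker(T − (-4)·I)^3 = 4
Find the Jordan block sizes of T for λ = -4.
Block sizes for λ = -4: [3, 1]

From the dimensions of kernels of powers, the number of Jordan blocks of size at least j is d_j − d_{j−1} where d_j = dim ker(N^j) (with d_0 = 0). Computing the differences gives [2, 1, 1].
The number of blocks of size exactly k is (#blocks of size ≥ k) − (#blocks of size ≥ k + 1), so the partition is: 1 block(s) of size 1, 1 block(s) of size 3.
In nonincreasing order the block sizes are [3, 1].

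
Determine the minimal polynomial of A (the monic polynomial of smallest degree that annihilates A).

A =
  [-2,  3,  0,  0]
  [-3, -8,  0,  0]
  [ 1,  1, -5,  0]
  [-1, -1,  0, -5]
x^2 + 10*x + 25

The characteristic polynomial is χ_A(x) = (x + 5)^4, so the eigenvalues are known. The minimal polynomial is
  m_A(x) = Π_λ (x − λ)^{k_λ}
where k_λ is the size of the *largest* Jordan block for λ (equivalently, the smallest k with (A − λI)^k v = 0 for every generalised eigenvector v of λ).

  λ = -5: largest Jordan block has size 2, contributing (x + 5)^2

So m_A(x) = (x + 5)^2 = x^2 + 10*x + 25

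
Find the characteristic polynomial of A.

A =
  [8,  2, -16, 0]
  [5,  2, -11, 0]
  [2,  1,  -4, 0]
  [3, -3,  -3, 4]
x^4 - 10*x^3 + 33*x^2 - 40*x + 16

Expanding det(x·I − A) (e.g. by cofactor expansion or by noting that A is similar to its Jordan form J, which has the same characteristic polynomial as A) gives
  χ_A(x) = x^4 - 10*x^3 + 33*x^2 - 40*x + 16
which factors as (x - 4)^2*(x - 1)^2. The eigenvalues (with algebraic multiplicities) are λ = 1 with multiplicity 2, λ = 4 with multiplicity 2.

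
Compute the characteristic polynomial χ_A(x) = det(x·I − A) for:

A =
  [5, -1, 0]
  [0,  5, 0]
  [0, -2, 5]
x^3 - 15*x^2 + 75*x - 125

Expanding det(x·I − A) (e.g. by cofactor expansion or by noting that A is similar to its Jordan form J, which has the same characteristic polynomial as A) gives
  χ_A(x) = x^3 - 15*x^2 + 75*x - 125
which factors as (x - 5)^3. The eigenvalues (with algebraic multiplicities) are λ = 5 with multiplicity 3.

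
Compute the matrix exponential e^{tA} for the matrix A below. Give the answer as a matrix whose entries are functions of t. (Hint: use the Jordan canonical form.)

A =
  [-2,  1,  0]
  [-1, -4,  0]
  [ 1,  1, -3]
e^{tA} =
  [t*exp(-3*t) + exp(-3*t), t*exp(-3*t), 0]
  [-t*exp(-3*t), -t*exp(-3*t) + exp(-3*t), 0]
  [t*exp(-3*t), t*exp(-3*t), exp(-3*t)]

Strategy: write A = P · J · P⁻¹ where J is a Jordan canonical form, so e^{tA} = P · e^{tJ} · P⁻¹, and e^{tJ} can be computed block-by-block.

A has Jordan form
J =
  [-3,  1,  0]
  [ 0, -3,  0]
  [ 0,  0, -3]
(up to reordering of blocks).

Per-block formulas:
  For a 1×1 block at λ = -3: exp(t · [-3]) = [e^(-3t)].
  For a 2×2 Jordan block J_2(-3): exp(t · J_2(-3)) = e^(-3t)·(I + t·N), where N is the 2×2 nilpotent shift.

After assembling e^{tJ} and conjugating by P, we get:

e^{tA} =
  [t*exp(-3*t) + exp(-3*t), t*exp(-3*t), 0]
  [-t*exp(-3*t), -t*exp(-3*t) + exp(-3*t), 0]
  [t*exp(-3*t), t*exp(-3*t), exp(-3*t)]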